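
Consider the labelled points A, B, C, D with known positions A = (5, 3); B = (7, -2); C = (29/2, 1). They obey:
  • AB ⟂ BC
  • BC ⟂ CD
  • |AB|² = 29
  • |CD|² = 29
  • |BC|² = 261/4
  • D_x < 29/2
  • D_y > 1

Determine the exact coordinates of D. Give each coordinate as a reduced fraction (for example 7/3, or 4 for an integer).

D = (25/2, 6)

1. D_x = 25/2  [[BC ⟂ CD ⇒ 15/2x+3y-447/4=0] ∩ [|D−(29/2, 1)|²=29]]
2. D_y = 6  [[BC ⟂ CD ⇒ 15/2x+3y-447/4=0] ∩ [|D−(29/2, 1)|²=29]]
   so D = (25/2, 6)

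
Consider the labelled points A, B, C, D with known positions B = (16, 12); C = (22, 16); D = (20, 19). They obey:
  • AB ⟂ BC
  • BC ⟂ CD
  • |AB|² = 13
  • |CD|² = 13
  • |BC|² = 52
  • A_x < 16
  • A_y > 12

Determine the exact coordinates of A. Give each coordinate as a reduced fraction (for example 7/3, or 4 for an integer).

1. A_x = 14  [[AB ⟂ BC ⇒ -6x-4y+144=0] ∩ [|A−(16, 12)|²=13]]
2. A_y = 15  [[AB ⟂ BC ⇒ -6x-4y+144=0] ∩ [|A−(16, 12)|²=13]]
   so A = (14, 15)

A = (14, 15)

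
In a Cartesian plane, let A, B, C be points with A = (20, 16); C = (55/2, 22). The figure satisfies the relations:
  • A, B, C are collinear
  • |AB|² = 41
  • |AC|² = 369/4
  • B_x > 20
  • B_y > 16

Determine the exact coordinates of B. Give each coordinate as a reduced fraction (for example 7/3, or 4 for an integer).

B = (25, 20)

1. B_x = 25  [[A, B, C are collinear ⇒ 6x-15/2y=0] ∩ [|B−(20, 16)|²=41]]
2. B_y = 20  [[A, B, C are collinear ⇒ 6x-15/2y=0] ∩ [|B−(20, 16)|²=41]]
   so B = (25, 20)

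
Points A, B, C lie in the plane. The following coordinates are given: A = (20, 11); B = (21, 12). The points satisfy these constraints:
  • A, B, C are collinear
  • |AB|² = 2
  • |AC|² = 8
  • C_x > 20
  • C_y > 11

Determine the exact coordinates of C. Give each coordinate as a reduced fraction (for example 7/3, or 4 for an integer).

C = (22, 13)

1. C_x = 22  [[A, B, C are collinear ⇒ -1x+1y+9=0] ∩ [|C−(20, 11)|²=8]]
2. C_y = 13  [[A, B, C are collinear ⇒ -1x+1y+9=0] ∩ [|C−(20, 11)|²=8]]
   so C = (22, 13)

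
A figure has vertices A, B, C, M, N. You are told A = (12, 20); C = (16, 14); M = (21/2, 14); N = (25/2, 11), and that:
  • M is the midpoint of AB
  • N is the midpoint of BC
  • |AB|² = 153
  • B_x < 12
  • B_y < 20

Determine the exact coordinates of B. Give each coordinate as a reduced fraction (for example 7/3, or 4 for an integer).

1. B_x = 9  [B = 2·M−A = 2·(21/2, 14)−(12, 20)]
2. B_y = 8  [B = 2·M−A = 2·(21/2, 14)−(12, 20)]
   so B = (9, 8)

B = (9, 8)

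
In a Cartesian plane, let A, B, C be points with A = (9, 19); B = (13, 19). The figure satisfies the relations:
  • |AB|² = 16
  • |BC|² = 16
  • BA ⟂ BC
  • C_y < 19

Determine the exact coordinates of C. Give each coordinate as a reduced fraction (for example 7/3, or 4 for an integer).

C = (13, 15)

1. C_x = 13  [[BA ⟂ BC ⇒ -4x+52=0] ∩ [|C−(13, 19)|²=16]]
2. C_y = 15  [[BA ⟂ BC ⇒ -4x+52=0] ∩ [|C−(13, 19)|²=16]]
   so C = (13, 15)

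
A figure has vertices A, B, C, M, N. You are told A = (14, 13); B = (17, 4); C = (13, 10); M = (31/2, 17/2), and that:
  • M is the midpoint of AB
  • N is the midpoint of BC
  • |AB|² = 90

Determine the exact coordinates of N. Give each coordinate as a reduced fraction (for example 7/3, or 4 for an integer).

1. N_x = 15  [2·N = B+C = (17, 4)+(13, 10)]
2. N_y = 7  [2·N = B+C = (17, 4)+(13, 10)]
   so N = (15, 7)

N = (15, 7)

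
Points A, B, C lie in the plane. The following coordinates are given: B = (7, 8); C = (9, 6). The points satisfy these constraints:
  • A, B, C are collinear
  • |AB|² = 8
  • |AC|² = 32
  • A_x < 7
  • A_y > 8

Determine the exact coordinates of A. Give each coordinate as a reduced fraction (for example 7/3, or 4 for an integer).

A = (5, 10)

1. A_x = 5  [[A, B, C are collinear ⇒ 2x+2y-30=0] ∩ [|A−(7, 8)|²=8]]
2. A_y = 10  [[A, B, C are collinear ⇒ 2x+2y-30=0] ∩ [|A−(7, 8)|²=8]]
   so A = (5, 10)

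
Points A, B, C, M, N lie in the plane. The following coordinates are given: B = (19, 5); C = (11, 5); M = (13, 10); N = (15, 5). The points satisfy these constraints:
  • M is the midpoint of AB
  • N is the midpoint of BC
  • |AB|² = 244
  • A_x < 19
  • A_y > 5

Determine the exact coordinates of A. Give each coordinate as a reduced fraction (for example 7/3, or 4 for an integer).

A = (7, 15)

1. A_x = 7  [A = 2·M−B = 2·(13, 10)−(19, 5)]
2. A_y = 15  [A = 2·M−B = 2·(13, 10)−(19, 5)]
   so A = (7, 15)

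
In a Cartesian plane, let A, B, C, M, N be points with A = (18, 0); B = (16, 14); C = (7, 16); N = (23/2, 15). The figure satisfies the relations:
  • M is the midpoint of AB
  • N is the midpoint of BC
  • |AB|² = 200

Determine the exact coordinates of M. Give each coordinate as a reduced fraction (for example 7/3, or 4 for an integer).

M = (17, 7)

1. M_x = 17  [2·M = A+B = (18, 0)+(16, 14)]
2. M_y = 7  [2·M = A+B = (18, 0)+(16, 14)]
   so M = (17, 7)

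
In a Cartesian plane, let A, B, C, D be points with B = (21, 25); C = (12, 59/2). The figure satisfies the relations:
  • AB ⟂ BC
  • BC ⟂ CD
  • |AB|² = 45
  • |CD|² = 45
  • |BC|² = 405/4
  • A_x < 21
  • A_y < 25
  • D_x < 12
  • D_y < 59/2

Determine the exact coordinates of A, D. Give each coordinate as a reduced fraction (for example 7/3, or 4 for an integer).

A = (18, 19)
D = (9, 47/2)

1. A_x = 18  [[AB ⟂ BC ⇒ 9x-9/2y-153/2=0] ∩ [|A−(21, 25)|²=45]]
2. A_y = 19  [[AB ⟂ BC ⇒ 9x-9/2y-153/2=0] ∩ [|A−(21, 25)|²=45]]
   so A = (18, 19)
3. D_x = 9  [[BC ⟂ CD ⇒ -9x+9/2y-99/4=0] ∩ [|D−(12, 59/2)|²=45]]
4. D_y = 47/2  [[BC ⟂ CD ⇒ -9x+9/2y-99/4=0] ∩ [|D−(12, 59/2)|²=45]]
   so D = (9, 47/2)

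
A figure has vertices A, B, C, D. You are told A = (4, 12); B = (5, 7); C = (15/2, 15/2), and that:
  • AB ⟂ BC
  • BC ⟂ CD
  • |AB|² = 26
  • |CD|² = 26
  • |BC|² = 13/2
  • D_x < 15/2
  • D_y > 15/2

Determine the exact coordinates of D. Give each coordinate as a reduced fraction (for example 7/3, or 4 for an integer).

1. D_x = 13/2  [[BC ⟂ CD ⇒ 5/2x+1/2y-45/2=0] ∩ [|D−(15/2, 15/2)|²=26]]
2. D_y = 25/2  [[BC ⟂ CD ⇒ 5/2x+1/2y-45/2=0] ∩ [|D−(15/2, 15/2)|²=26]]
   so D = (13/2, 25/2)

D = (13/2, 25/2)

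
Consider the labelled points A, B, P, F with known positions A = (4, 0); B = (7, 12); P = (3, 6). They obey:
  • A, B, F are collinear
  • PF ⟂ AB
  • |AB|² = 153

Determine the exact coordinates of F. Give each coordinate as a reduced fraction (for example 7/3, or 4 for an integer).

1. F_x = 91/17  [[A, B, F are collinear ⇒ -12x+3y+48=0] ∩ [PF ⟂ AB ⇒ 3x+12y-81=0]]
2. F_y = 92/17  [[A, B, F are collinear ⇒ -12x+3y+48=0] ∩ [PF ⟂ AB ⇒ 3x+12y-81=0]]
   so F = (91/17, 92/17)

F = (91/17, 92/17)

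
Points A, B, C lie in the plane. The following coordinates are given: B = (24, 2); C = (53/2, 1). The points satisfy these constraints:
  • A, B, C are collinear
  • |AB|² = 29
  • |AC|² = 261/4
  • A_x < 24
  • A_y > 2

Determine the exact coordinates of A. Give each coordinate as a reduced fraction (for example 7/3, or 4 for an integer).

A = (19, 4)

1. A_x = 19  [[A, B, C are collinear ⇒ 1x+5/2y-29=0] ∩ [|A−(24, 2)|²=29]]
2. A_y = 4  [[A, B, C are collinear ⇒ 1x+5/2y-29=0] ∩ [|A−(24, 2)|²=29]]
   so A = (19, 4)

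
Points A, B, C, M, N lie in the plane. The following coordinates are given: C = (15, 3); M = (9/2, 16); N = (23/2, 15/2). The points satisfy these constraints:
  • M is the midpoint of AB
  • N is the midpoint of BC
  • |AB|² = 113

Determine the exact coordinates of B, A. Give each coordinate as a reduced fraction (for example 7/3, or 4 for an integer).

B = (8, 12)
A = (1, 20)

1. B_x = 8  [B = 2·N−C = 2·(23/2, 15/2)−(15, 3)]
2. B_y = 12  [B = 2·N−C = 2·(23/2, 15/2)−(15, 3)]
   so B = (8, 12)
3. A_x = 1  [A = 2·M−B = 2·(9/2, 16)−(8, 12)]
4. A_y = 20  [A = 2·M−B = 2·(9/2, 16)−(8, 12)]
   so A = (1, 20)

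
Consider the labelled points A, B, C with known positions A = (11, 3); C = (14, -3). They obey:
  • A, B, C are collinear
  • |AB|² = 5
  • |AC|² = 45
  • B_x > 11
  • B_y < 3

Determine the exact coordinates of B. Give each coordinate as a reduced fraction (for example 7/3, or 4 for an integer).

B = (12, 1)

1. B_x = 12  [[A, B, C are collinear ⇒ -6x-3y+75=0] ∩ [|B−(11, 3)|²=5]]
2. B_y = 1  [[A, B, C are collinear ⇒ -6x-3y+75=0] ∩ [|B−(11, 3)|²=5]]
   so B = (12, 1)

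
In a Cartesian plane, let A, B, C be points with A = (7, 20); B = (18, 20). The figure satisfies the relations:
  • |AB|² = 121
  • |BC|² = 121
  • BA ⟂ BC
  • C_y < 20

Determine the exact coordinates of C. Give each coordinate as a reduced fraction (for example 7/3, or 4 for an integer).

1. C_x = 18  [[BA ⟂ BC ⇒ -11x+198=0] ∩ [|C−(18, 20)|²=121]]
2. C_y = 9  [[BA ⟂ BC ⇒ -11x+198=0] ∩ [|C−(18, 20)|²=121]]
   so C = (18, 9)

C = (18, 9)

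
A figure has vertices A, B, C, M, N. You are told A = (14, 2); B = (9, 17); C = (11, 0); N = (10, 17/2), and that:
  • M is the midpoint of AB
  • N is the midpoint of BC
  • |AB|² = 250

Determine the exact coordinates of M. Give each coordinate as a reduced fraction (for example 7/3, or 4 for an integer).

1. M_x = 23/2  [2·M = A+B = (14, 2)+(9, 17)]
2. M_y = 19/2  [2·M = A+B = (14, 2)+(9, 17)]
   so M = (23/2, 19/2)

M = (23/2, 19/2)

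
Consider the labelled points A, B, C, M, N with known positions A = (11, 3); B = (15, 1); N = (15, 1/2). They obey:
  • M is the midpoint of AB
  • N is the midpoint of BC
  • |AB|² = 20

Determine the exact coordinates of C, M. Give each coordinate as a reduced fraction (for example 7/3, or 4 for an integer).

C = (15, 0)
M = (13, 2)

1. M_x = 13  [2·M = A+B = (11, 3)+(15, 1)]
2. M_y = 2  [2·M = A+B = (11, 3)+(15, 1)]
   so M = (13, 2)
3. C_x = 15  [C = 2·N−B = 2·(15, 1/2)−(15, 1)]
4. C_y = 0  [C = 2·N−B = 2·(15, 1/2)−(15, 1)]
   so C = (15, 0)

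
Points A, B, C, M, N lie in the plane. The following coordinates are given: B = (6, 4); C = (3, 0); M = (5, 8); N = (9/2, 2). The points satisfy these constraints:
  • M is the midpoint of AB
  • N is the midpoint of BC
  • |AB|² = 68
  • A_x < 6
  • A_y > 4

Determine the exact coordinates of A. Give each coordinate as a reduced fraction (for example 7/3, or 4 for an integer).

1. A_x = 4  [A = 2·M−B = 2·(5, 8)−(6, 4)]
2. A_y = 12  [A = 2·M−B = 2·(5, 8)−(6, 4)]
   so A = (4, 12)

A = (4, 12)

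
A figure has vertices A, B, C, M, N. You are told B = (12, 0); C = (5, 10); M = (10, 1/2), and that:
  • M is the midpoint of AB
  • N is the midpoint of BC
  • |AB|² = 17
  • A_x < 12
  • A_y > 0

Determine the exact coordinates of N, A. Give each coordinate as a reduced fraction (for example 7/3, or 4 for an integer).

1. A_x = 8  [A = 2·M−B = 2·(10, 1/2)−(12, 0)]
2. A_y = 1  [A = 2·M−B = 2·(10, 1/2)−(12, 0)]
   so A = (8, 1)
3. N_x = 17/2  [2·N = B+C = (12, 0)+(5, 10)]
4. N_y = 5  [2·N = B+C = (12, 0)+(5, 10)]
   so N = (17/2, 5)

N = (17/2, 5)
A = (8, 1)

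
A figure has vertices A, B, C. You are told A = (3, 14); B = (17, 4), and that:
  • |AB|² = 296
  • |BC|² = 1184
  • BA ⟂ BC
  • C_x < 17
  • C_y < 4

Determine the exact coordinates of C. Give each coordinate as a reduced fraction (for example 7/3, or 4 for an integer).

1. C_x = -3  [[BA ⟂ BC ⇒ -14x+10y+198=0] ∩ [|C−(17, 4)|²=1184]]
2. C_y = -24  [[BA ⟂ BC ⇒ -14x+10y+198=0] ∩ [|C−(17, 4)|²=1184]]
   so C = (-3, -24)

C = (-3, -24)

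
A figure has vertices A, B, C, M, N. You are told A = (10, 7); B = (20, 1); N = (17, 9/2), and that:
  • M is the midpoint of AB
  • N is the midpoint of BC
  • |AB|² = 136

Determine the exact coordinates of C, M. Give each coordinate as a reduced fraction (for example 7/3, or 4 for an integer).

1. M_x = 15  [2·M = A+B = (10, 7)+(20, 1)]
2. M_y = 4  [2·M = A+B = (10, 7)+(20, 1)]
   so M = (15, 4)
3. C_x = 14  [C = 2·N−B = 2·(17, 9/2)−(20, 1)]
4. C_y = 8  [C = 2·N−B = 2·(17, 9/2)−(20, 1)]
   so C = (14, 8)

C = (14, 8)
M = (15, 4)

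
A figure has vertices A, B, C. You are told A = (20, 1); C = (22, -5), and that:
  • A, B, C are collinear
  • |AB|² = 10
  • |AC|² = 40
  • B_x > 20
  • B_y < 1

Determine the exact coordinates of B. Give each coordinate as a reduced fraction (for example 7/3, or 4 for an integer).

1. B_x = 21  [[A, B, C are collinear ⇒ -6x-2y+122=0] ∩ [|B−(20, 1)|²=10]]
2. B_y = -2  [[A, B, C are collinear ⇒ -6x-2y+122=0] ∩ [|B−(20, 1)|²=10]]
   so B = (21, -2)

B = (21, -2)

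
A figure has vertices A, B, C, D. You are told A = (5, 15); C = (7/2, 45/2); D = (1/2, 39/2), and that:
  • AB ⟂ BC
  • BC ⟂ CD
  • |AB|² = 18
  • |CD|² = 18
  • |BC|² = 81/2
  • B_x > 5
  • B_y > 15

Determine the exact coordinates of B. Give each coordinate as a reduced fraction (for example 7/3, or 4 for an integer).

B = (8, 18)

1. B_x = 8  [[BC ⟂ CD ⇒ 3x+3y-78=0] ∩ [|B−(5, 15)|²=18]]
2. B_y = 18  [[BC ⟂ CD ⇒ 3x+3y-78=0] ∩ [|B−(5, 15)|²=18]]
   so B = (8, 18)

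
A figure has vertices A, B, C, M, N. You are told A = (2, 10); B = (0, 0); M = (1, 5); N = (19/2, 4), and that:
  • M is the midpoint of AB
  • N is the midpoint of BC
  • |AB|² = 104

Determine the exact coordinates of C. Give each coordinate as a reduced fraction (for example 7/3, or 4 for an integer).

C = (19, 8)

1. C_x = 19  [C = 2·N−B = 2·(19/2, 4)−(0, 0)]
2. C_y = 8  [C = 2·N−B = 2·(19/2, 4)−(0, 0)]
   so C = (19, 8)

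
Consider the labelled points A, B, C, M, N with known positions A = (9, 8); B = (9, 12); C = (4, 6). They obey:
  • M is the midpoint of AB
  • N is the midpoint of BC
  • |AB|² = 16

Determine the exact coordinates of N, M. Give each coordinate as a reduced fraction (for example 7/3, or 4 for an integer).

1. M_x = 9  [2·M = A+B = (9, 8)+(9, 12)]
2. M_y = 10  [2·M = A+B = (9, 8)+(9, 12)]
   so M = (9, 10)
3. N_x = 13/2  [2·N = B+C = (9, 12)+(4, 6)]
4. N_y = 9  [2·N = B+C = (9, 12)+(4, 6)]
   so N = (13/2, 9)

N = (13/2, 9)
M = (9, 10)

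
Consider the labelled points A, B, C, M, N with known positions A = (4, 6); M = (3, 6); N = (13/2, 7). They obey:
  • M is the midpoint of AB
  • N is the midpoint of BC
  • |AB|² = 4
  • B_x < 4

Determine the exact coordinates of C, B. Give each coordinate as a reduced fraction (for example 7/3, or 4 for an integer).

1. B_x = 2  [B = 2·M−A = 2·(3, 6)−(4, 6)]
2. B_y = 6  [B = 2·M−A = 2·(3, 6)−(4, 6)]
   so B = (2, 6)
3. C_x = 11  [C = 2·N−B = 2·(13/2, 7)−(2, 6)]
4. C_y = 8  [C = 2·N−B = 2·(13/2, 7)−(2, 6)]
   so C = (11, 8)

C = (11, 8)
B = (2, 6)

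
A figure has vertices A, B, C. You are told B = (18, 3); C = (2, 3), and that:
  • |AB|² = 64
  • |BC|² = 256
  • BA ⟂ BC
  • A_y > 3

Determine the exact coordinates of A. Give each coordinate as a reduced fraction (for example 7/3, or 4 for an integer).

A = (18, 11)

1. A_x = 18  [[BA ⟂ BC ⇒ -16x+288=0] ∩ [|A−(18, 3)|²=64]]
2. A_y = 11  [[BA ⟂ BC ⇒ -16x+288=0] ∩ [|A−(18, 3)|²=64]]
   so A = (18, 11)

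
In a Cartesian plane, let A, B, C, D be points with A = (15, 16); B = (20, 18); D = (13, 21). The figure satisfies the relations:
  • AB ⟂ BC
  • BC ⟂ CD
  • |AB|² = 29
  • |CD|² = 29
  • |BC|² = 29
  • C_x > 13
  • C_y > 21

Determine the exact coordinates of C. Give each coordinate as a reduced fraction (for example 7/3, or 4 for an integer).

1. C_x = 18  [[AB ⟂ BC ⇒ 5x+2y-136=0] ∩ [|C−(13, 21)|²=29]]
2. C_y = 23  [[AB ⟂ BC ⇒ 5x+2y-136=0] ∩ [|C−(13, 21)|²=29]]
   so C = (18, 23)

C = (18, 23)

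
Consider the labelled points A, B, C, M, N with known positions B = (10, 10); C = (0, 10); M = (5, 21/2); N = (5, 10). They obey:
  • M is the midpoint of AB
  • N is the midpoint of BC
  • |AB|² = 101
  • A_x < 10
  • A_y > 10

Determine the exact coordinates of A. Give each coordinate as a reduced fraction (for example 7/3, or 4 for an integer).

A = (0, 11)

1. A_x = 0  [A = 2·M−B = 2·(5, 21/2)−(10, 10)]
2. A_y = 11  [A = 2·M−B = 2·(5, 21/2)−(10, 10)]
   so A = (0, 11)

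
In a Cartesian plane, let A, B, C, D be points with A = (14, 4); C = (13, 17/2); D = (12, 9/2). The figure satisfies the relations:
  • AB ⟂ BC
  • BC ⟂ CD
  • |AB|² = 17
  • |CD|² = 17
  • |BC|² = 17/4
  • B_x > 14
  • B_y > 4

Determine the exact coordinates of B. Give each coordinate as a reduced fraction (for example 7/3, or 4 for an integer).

B = (15, 8)

1. B_x = 15  [[BC ⟂ CD ⇒ 1x+4y-47=0] ∩ [|B−(14, 4)|²=17]]
2. B_y = 8  [[BC ⟂ CD ⇒ 1x+4y-47=0] ∩ [|B−(14, 4)|²=17]]
   so B = (15, 8)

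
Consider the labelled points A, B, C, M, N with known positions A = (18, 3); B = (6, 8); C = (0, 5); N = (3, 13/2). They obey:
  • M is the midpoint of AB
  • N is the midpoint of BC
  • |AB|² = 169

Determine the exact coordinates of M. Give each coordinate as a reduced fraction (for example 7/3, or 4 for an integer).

1. M_x = 12  [2·M = A+B = (18, 3)+(6, 8)]
2. M_y = 11/2  [2·M = A+B = (18, 3)+(6, 8)]
   so M = (12, 11/2)

M = (12, 11/2)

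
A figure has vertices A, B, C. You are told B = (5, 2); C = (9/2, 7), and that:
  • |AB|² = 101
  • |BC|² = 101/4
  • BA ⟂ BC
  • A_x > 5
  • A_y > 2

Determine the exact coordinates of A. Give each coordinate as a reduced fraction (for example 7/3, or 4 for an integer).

A = (15, 3)

1. A_x = 15  [[BA ⟂ BC ⇒ -1/2x+5y-15/2=0] ∩ [|A−(5, 2)|²=101]]
2. A_y = 3  [[BA ⟂ BC ⇒ -1/2x+5y-15/2=0] ∩ [|A−(5, 2)|²=101]]
   so A = (15, 3)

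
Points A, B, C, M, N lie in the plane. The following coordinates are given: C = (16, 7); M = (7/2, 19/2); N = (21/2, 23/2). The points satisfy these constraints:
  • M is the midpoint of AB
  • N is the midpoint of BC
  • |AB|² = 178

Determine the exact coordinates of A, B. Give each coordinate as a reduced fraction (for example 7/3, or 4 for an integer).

1. B_x = 5  [B = 2·N−C = 2·(21/2, 23/2)−(16, 7)]
2. B_y = 16  [B = 2·N−C = 2·(21/2, 23/2)−(16, 7)]
   so B = (5, 16)
3. A_x = 2  [A = 2·M−B = 2·(7/2, 19/2)−(5, 16)]
4. A_y = 3  [A = 2·M−B = 2·(7/2, 19/2)−(5, 16)]
   so A = (2, 3)

A = (2, 3)
B = (5, 16)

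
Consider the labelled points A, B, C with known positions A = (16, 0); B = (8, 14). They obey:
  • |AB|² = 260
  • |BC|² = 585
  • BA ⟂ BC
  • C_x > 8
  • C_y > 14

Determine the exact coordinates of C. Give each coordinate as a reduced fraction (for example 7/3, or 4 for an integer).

C = (29, 26)

1. C_x = 29  [[BA ⟂ BC ⇒ 8x-14y+132=0] ∩ [|C−(8, 14)|²=585]]
2. C_y = 26  [[BA ⟂ BC ⇒ 8x-14y+132=0] ∩ [|C−(8, 14)|²=585]]
   so C = (29, 26)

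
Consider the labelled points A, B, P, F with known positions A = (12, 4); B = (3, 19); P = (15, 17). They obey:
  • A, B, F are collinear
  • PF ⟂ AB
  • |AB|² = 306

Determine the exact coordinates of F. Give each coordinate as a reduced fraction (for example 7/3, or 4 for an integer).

F = (120/17, 208/17)

1. F_x = 120/17  [[A, B, F are collinear ⇒ -15x-9y+216=0] ∩ [PF ⟂ AB ⇒ -9x+15y-120=0]]
2. F_y = 208/17  [[A, B, F are collinear ⇒ -15x-9y+216=0] ∩ [PF ⟂ AB ⇒ -9x+15y-120=0]]
   so F = (120/17, 208/17)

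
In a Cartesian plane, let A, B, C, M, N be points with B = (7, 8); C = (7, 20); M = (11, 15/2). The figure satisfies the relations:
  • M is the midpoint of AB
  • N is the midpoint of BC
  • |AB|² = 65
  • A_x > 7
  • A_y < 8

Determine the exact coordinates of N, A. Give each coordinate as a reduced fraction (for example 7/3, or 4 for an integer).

1. A_x = 15  [A = 2·M−B = 2·(11, 15/2)−(7, 8)]
2. A_y = 7  [A = 2·M−B = 2·(11, 15/2)−(7, 8)]
   so A = (15, 7)
3. N_x = 7  [2·N = B+C = (7, 8)+(7, 20)]
4. N_y = 14  [2·N = B+C = (7, 8)+(7, 20)]
   so N = (7, 14)

N = (7, 14)
A = (15, 7)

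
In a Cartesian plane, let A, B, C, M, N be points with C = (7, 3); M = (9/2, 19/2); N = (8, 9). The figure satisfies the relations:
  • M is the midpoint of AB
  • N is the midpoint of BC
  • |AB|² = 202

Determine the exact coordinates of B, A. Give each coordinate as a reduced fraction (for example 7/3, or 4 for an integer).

1. B_x = 9  [B = 2·N−C = 2·(8, 9)−(7, 3)]
2. B_y = 15  [B = 2·N−C = 2·(8, 9)−(7, 3)]
   so B = (9, 15)
3. A_x = 0  [A = 2·M−B = 2·(9/2, 19/2)−(9, 15)]
4. A_y = 4  [A = 2·M−B = 2·(9/2, 19/2)−(9, 15)]
   so A = (0, 4)

B = (9, 15)
A = (0, 4)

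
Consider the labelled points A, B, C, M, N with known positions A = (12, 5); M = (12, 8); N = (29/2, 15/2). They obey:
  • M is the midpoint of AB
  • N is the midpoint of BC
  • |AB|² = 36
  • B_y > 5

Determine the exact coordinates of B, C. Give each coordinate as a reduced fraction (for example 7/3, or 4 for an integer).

1. B_x = 12  [B = 2·M−A = 2·(12, 8)−(12, 5)]
2. B_y = 11  [B = 2·M−A = 2·(12, 8)−(12, 5)]
   so B = (12, 11)
3. C_x = 17  [C = 2·N−B = 2·(29/2, 15/2)−(12, 11)]
4. C_y = 4  [C = 2·N−B = 2·(29/2, 15/2)−(12, 11)]
   so C = (17, 4)

B = (12, 11)
C = (17, 4)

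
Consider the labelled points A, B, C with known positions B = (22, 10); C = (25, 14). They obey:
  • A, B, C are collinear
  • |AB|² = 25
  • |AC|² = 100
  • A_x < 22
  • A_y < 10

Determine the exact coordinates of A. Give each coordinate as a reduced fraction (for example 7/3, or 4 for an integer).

1. A_x = 19  [[A, B, C are collinear ⇒ -4x+3y+58=0] ∩ [|A−(22, 10)|²=25]]
2. A_y = 6  [[A, B, C are collinear ⇒ -4x+3y+58=0] ∩ [|A−(22, 10)|²=25]]
   so A = (19, 6)

A = (19, 6)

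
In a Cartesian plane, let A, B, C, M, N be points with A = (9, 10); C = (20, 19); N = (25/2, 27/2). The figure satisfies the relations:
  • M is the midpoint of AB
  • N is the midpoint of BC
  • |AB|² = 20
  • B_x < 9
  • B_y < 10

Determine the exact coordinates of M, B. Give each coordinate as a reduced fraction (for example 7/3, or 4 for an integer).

1. B_x = 5  [B = 2·N−C = 2·(25/2, 27/2)−(20, 19)]
2. B_y = 8  [B = 2·N−C = 2·(25/2, 27/2)−(20, 19)]
   so B = (5, 8)
3. M_x = 7  [2·M = A+B = (9, 10)+(5, 8)]
4. M_y = 9  [2·M = A+B = (9, 10)+(5, 8)]
   so M = (7, 9)

M = (7, 9)
B = (5, 8)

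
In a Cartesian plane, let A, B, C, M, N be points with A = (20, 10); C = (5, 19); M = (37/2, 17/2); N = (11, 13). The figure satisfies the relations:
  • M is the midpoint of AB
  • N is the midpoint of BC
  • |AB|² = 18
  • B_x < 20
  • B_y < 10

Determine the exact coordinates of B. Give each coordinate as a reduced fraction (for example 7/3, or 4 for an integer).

B = (17, 7)

1. B_x = 17  [B = 2·M−A = 2·(37/2, 17/2)−(20, 10)]
2. B_y = 7  [B = 2·M−A = 2·(37/2, 17/2)−(20, 10)]
   so B = (17, 7)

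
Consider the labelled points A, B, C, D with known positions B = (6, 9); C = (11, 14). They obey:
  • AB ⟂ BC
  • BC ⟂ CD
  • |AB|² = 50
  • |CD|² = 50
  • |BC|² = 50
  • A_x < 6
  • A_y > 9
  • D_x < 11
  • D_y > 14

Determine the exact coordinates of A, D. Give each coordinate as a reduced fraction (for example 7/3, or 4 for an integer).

A = (1, 14)
D = (6, 19)

1. A_x = 1  [[AB ⟂ BC ⇒ -5x-5y+75=0] ∩ [|A−(6, 9)|²=50]]
2. A_y = 14  [[AB ⟂ BC ⇒ -5x-5y+75=0] ∩ [|A−(6, 9)|²=50]]
   so A = (1, 14)
3. D_x = 6  [[BC ⟂ CD ⇒ 5x+5y-125=0] ∩ [|D−(11, 14)|²=50]]
4. D_y = 19  [[BC ⟂ CD ⇒ 5x+5y-125=0] ∩ [|D−(11, 14)|²=50]]
   so D = (6, 19)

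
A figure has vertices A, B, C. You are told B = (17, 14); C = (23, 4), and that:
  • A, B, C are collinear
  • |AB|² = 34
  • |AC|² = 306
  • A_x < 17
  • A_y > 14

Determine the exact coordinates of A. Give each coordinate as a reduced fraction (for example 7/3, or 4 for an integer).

A = (14, 19)

1. A_x = 14  [[A, B, C are collinear ⇒ 10x+6y-254=0] ∩ [|A−(17, 14)|²=34]]
2. A_y = 19  [[A, B, C are collinear ⇒ 10x+6y-254=0] ∩ [|A−(17, 14)|²=34]]
   so A = (14, 19)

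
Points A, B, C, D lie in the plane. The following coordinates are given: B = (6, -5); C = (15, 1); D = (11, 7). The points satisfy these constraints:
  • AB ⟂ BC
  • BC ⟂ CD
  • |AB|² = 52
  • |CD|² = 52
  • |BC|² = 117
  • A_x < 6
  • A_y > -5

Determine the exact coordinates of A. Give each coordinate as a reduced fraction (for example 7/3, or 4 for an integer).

A = (2, 1)

1. A_x = 2  [[AB ⟂ BC ⇒ -9x-6y+24=0] ∩ [|A−(6, -5)|²=52]]
2. A_y = 1  [[AB ⟂ BC ⇒ -9x-6y+24=0] ∩ [|A−(6, -5)|²=52]]
   so A = (2, 1)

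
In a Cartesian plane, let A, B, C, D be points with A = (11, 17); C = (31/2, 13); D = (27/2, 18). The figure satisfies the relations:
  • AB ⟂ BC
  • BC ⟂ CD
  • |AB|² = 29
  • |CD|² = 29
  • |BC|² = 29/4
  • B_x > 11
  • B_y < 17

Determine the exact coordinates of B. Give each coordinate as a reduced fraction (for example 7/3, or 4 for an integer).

B = (13, 12)

1. B_x = 13  [[BC ⟂ CD ⇒ 2x-5y+34=0] ∩ [|B−(11, 17)|²=29]]
2. B_y = 12  [[BC ⟂ CD ⇒ 2x-5y+34=0] ∩ [|B−(11, 17)|²=29]]
   so B = (13, 12)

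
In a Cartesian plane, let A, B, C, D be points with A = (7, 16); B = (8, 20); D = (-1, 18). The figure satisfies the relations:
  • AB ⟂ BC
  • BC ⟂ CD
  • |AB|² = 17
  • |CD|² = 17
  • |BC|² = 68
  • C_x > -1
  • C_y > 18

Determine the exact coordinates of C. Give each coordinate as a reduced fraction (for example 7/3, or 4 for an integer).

1. C_x = 0  [[AB ⟂ BC ⇒ 1x+4y-88=0] ∩ [|C−(-1, 18)|²=17]]
2. C_y = 22  [[AB ⟂ BC ⇒ 1x+4y-88=0] ∩ [|C−(-1, 18)|²=17]]
   so C = (0, 22)

C = (0, 22)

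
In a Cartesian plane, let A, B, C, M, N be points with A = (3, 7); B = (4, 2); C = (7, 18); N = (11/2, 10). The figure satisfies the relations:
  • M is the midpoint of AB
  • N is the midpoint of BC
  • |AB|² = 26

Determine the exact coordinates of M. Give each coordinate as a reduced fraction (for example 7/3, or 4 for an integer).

1. M_x = 7/2  [2·M = A+B = (3, 7)+(4, 2)]
2. M_y = 9/2  [2·M = A+B = (3, 7)+(4, 2)]
   so M = (7/2, 9/2)

M = (7/2, 9/2)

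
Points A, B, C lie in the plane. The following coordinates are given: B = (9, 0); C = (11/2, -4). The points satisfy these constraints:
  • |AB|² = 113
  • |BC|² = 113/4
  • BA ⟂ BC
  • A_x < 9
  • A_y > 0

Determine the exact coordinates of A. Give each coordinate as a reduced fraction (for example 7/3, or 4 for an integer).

A = (1, 7)

1. A_x = 1  [[BA ⟂ BC ⇒ -7/2x-4y+63/2=0] ∩ [|A−(9, 0)|²=113]]
2. A_y = 7  [[BA ⟂ BC ⇒ -7/2x-4y+63/2=0] ∩ [|A−(9, 0)|²=113]]
   so A = (1, 7)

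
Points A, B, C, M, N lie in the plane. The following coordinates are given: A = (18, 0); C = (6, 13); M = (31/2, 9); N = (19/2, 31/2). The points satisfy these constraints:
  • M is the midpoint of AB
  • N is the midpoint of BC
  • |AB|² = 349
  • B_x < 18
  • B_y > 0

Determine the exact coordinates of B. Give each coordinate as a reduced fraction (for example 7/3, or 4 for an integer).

B = (13, 18)

1. B_x = 13  [B = 2·M−A = 2·(31/2, 9)−(18, 0)]
2. B_y = 18  [B = 2·M−A = 2·(31/2, 9)−(18, 0)]
   so B = (13, 18)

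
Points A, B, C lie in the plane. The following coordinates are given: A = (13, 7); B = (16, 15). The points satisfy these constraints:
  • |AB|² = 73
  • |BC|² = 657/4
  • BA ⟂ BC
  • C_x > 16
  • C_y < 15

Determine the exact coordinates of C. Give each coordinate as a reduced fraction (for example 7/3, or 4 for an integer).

1. C_x = 28  [[BA ⟂ BC ⇒ -3x-8y+168=0] ∩ [|C−(16, 15)|²=657/4]]
2. C_y = 21/2  [[BA ⟂ BC ⇒ -3x-8y+168=0] ∩ [|C−(16, 15)|²=657/4]]
   so C = (28, 21/2)

C = (28, 21/2)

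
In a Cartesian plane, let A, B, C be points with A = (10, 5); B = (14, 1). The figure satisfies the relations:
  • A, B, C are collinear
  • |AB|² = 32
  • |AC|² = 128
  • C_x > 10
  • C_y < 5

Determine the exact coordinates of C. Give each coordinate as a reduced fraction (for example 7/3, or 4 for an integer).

C = (18, -3)

1. C_x = 18  [[A, B, C are collinear ⇒ 4x+4y-60=0] ∩ [|C−(10, 5)|²=128]]
2. C_y = -3  [[A, B, C are collinear ⇒ 4x+4y-60=0] ∩ [|C−(10, 5)|²=128]]
   so C = (18, -3)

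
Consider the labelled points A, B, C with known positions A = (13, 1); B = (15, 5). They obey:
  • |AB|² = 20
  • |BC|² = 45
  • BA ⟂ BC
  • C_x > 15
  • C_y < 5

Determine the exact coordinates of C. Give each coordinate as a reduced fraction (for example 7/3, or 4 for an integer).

C = (21, 2)

1. C_x = 21  [[BA ⟂ BC ⇒ -2x-4y+50=0] ∩ [|C−(15, 5)|²=45]]
2. C_y = 2  [[BA ⟂ BC ⇒ -2x-4y+50=0] ∩ [|C−(15, 5)|²=45]]
   so C = (21, 2)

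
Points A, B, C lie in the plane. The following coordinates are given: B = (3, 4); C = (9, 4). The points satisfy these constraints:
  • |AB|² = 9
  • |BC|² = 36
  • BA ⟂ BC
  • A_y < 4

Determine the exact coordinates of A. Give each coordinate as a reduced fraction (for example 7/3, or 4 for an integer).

A = (3, 1)

1. A_x = 3  [[BA ⟂ BC ⇒ 6x-18=0] ∩ [|A−(3, 4)|²=9]]
2. A_y = 1  [[BA ⟂ BC ⇒ 6x-18=0] ∩ [|A−(3, 4)|²=9]]
   so A = (3, 1)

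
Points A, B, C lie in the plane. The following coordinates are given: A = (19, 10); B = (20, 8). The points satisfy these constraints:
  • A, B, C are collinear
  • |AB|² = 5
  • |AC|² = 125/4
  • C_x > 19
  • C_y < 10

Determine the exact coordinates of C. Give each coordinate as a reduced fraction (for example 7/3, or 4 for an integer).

C = (43/2, 5)

1. C_x = 43/2  [[A, B, C are collinear ⇒ 2x+1y-48=0] ∩ [|C−(19, 10)|²=125/4]]
2. C_y = 5  [[A, B, C are collinear ⇒ 2x+1y-48=0] ∩ [|C−(19, 10)|²=125/4]]
   so C = (43/2, 5)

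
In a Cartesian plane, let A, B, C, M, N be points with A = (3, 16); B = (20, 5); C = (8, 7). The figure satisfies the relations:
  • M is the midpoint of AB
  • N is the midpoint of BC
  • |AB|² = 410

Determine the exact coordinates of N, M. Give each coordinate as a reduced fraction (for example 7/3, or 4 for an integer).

1. M_x = 23/2  [2·M = A+B = (3, 16)+(20, 5)]
2. M_y = 21/2  [2·M = A+B = (3, 16)+(20, 5)]
   so M = (23/2, 21/2)
3. N_x = 14  [2·N = B+C = (20, 5)+(8, 7)]
4. N_y = 6  [2·N = B+C = (20, 5)+(8, 7)]
   so N = (14, 6)

N = (14, 6)
M = (23/2, 21/2)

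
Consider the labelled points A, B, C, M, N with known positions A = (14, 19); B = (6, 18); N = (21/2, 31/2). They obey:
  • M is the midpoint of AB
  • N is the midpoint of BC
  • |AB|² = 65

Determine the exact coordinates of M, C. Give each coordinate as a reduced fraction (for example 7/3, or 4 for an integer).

M = (10, 37/2)
C = (15, 13)

1. M_x = 10  [2·M = A+B = (14, 19)+(6, 18)]
2. M_y = 37/2  [2·M = A+B = (14, 19)+(6, 18)]
   so M = (10, 37/2)
3. C_x = 15  [C = 2·N−B = 2·(21/2, 31/2)−(6, 18)]
4. C_y = 13  [C = 2·N−B = 2·(21/2, 31/2)−(6, 18)]
   so C = (15, 13)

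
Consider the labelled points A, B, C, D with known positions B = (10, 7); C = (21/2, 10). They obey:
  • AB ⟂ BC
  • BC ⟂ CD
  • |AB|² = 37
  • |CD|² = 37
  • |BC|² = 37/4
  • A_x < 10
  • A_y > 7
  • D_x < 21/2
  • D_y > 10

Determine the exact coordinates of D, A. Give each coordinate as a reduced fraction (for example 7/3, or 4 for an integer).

1. D_x = 9/2  [[BC ⟂ CD ⇒ 1/2x+3y-141/4=0] ∩ [|D−(21/2, 10)|²=37]]
2. D_y = 11  [[BC ⟂ CD ⇒ 1/2x+3y-141/4=0] ∩ [|D−(21/2, 10)|²=37]]
   so D = (9/2, 11)
3. A_x = 4  [[AB ⟂ BC ⇒ -1/2x-3y+26=0] ∩ [|A−(10, 7)|²=37]]
4. A_y = 8  [[AB ⟂ BC ⇒ -1/2x-3y+26=0] ∩ [|A−(10, 7)|²=37]]
   so A = (4, 8)

D = (9/2, 11)
A = (4, 8)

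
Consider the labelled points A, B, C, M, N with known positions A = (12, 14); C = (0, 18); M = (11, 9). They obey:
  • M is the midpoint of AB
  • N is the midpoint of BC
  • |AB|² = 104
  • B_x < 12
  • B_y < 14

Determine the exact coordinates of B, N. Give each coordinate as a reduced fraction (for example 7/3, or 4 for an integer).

B = (10, 4)
N = (5, 11)

1. B_x = 10  [B = 2·M−A = 2·(11, 9)−(12, 14)]
2. B_y = 4  [B = 2·M−A = 2·(11, 9)−(12, 14)]
   so B = (10, 4)
3. N_x = 5  [2·N = B+C = (10, 4)+(0, 18)]
4. N_y = 11  [2·N = B+C = (10, 4)+(0, 18)]
   so N = (5, 11)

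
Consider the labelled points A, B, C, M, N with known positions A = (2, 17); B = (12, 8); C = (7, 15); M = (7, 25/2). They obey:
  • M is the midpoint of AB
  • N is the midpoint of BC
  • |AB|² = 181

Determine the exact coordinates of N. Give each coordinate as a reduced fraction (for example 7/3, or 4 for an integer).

1. N_x = 19/2  [2·N = B+C = (12, 8)+(7, 15)]
2. N_y = 23/2  [2·N = B+C = (12, 8)+(7, 15)]
   so N = (19/2, 23/2)

N = (19/2, 23/2)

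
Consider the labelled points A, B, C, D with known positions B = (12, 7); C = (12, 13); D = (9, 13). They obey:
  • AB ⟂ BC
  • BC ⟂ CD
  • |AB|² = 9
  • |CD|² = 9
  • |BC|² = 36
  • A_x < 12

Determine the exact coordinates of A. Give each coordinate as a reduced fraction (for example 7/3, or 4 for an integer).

A = (9, 7)

1. A_x = 9  [[AB ⟂ BC ⇒ -6y+42=0] ∩ [|A−(12, 7)|²=9]]
2. A_y = 7  [[AB ⟂ BC ⇒ -6y+42=0] ∩ [|A−(12, 7)|²=9]]
   so A = (9, 7)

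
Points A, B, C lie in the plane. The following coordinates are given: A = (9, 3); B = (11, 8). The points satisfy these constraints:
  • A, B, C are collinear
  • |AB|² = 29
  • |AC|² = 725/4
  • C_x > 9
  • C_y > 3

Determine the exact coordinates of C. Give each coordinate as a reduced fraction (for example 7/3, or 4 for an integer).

C = (14, 31/2)

1. C_x = 14  [[A, B, C are collinear ⇒ -5x+2y+39=0] ∩ [|C−(9, 3)|²=725/4]]
2. C_y = 31/2  [[A, B, C are collinear ⇒ -5x+2y+39=0] ∩ [|C−(9, 3)|²=725/4]]
   so C = (14, 31/2)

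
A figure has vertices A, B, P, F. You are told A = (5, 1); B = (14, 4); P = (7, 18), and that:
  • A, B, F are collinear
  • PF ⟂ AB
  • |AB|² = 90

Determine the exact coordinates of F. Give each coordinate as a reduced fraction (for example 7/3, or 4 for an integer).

1. F_x = 119/10  [[A, B, F are collinear ⇒ -3x+9y+6=0] ∩ [PF ⟂ AB ⇒ 9x+3y-117=0]]
2. F_y = 33/10  [[A, B, F are collinear ⇒ -3x+9y+6=0] ∩ [PF ⟂ AB ⇒ 9x+3y-117=0]]
   so F = (119/10, 33/10)

F = (119/10, 33/10)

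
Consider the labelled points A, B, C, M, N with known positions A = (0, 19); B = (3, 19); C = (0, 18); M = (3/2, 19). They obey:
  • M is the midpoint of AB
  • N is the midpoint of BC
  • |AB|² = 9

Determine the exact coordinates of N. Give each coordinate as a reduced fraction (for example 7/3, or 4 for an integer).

1. N_x = 3/2  [2·N = B+C = (3, 19)+(0, 18)]
2. N_y = 37/2  [2·N = B+C = (3, 19)+(0, 18)]
   so N = (3/2, 37/2)

N = (3/2, 37/2)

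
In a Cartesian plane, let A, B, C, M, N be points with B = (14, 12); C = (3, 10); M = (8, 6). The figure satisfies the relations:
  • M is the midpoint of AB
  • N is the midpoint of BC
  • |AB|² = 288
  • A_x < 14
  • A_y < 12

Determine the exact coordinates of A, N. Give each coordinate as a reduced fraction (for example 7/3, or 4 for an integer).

A = (2, 0)
N = (17/2, 11)

1. A_x = 2  [A = 2·M−B = 2·(8, 6)−(14, 12)]
2. A_y = 0  [A = 2·M−B = 2·(8, 6)−(14, 12)]
   so A = (2, 0)
3. N_x = 17/2  [2·N = B+C = (14, 12)+(3, 10)]
4. N_y = 11  [2·N = B+C = (14, 12)+(3, 10)]
   so N = (17/2, 11)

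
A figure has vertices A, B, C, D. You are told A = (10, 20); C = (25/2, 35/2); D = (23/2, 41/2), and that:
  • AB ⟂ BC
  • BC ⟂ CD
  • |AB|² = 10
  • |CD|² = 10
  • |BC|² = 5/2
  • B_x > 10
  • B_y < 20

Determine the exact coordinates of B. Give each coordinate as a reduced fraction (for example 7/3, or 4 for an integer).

B = (11, 17)

1. B_x = 11  [[BC ⟂ CD ⇒ 1x-3y+40=0] ∩ [|B−(10, 20)|²=10]]
2. B_y = 17  [[BC ⟂ CD ⇒ 1x-3y+40=0] ∩ [|B−(10, 20)|²=10]]
   so B = (11, 17)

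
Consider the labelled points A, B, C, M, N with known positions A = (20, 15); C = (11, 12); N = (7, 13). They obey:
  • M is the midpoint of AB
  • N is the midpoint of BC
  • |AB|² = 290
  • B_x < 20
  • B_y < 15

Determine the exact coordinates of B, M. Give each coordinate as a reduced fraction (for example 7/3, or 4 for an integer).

1. B_x = 3  [B = 2·N−C = 2·(7, 13)−(11, 12)]
2. B_y = 14  [B = 2·N−C = 2·(7, 13)−(11, 12)]
   so B = (3, 14)
3. M_x = 23/2  [2·M = A+B = (20, 15)+(3, 14)]
4. M_y = 29/2  [2·M = A+B = (20, 15)+(3, 14)]
   so M = (23/2, 29/2)

B = (3, 14)
M = (23/2, 29/2)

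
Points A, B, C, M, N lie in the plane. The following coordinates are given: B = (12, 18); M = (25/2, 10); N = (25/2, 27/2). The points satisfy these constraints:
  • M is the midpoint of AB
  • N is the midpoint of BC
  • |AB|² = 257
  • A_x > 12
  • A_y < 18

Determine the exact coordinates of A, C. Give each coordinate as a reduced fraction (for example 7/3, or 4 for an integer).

1. A_x = 13  [A = 2·M−B = 2·(25/2, 10)−(12, 18)]
2. A_y = 2  [A = 2·M−B = 2·(25/2, 10)−(12, 18)]
   so A = (13, 2)
3. C_x = 13  [C = 2·N−B = 2·(25/2, 27/2)−(12, 18)]
4. C_y = 9  [C = 2·N−B = 2·(25/2, 27/2)−(12, 18)]
   so C = (13, 9)

A = (13, 2)
C = (13, 9)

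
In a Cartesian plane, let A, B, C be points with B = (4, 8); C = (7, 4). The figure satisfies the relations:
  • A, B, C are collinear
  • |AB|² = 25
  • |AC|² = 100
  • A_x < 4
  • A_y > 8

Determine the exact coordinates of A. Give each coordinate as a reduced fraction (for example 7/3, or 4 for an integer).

A = (1, 12)

1. A_x = 1  [[A, B, C are collinear ⇒ 4x+3y-40=0] ∩ [|A−(4, 8)|²=25]]
2. A_y = 12  [[A, B, C are collinear ⇒ 4x+3y-40=0] ∩ [|A−(4, 8)|²=25]]
   so A = (1, 12)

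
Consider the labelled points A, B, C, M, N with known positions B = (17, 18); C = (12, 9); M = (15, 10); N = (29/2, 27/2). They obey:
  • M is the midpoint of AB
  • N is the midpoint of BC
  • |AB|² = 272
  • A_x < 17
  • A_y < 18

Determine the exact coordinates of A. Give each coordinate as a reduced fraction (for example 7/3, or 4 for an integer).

A = (13, 2)

1. A_x = 13  [A = 2·M−B = 2·(15, 10)−(17, 18)]
2. A_y = 2  [A = 2·M−B = 2·(15, 10)−(17, 18)]
   so A = (13, 2)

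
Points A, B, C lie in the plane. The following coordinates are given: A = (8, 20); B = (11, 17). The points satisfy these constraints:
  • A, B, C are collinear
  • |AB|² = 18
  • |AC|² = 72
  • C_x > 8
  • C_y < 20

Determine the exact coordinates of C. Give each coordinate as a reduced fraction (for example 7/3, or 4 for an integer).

1. C_x = 14  [[A, B, C are collinear ⇒ 3x+3y-84=0] ∩ [|C−(8, 20)|²=72]]
2. C_y = 14  [[A, B, C are collinear ⇒ 3x+3y-84=0] ∩ [|C−(8, 20)|²=72]]
   so C = (14, 14)

C = (14, 14)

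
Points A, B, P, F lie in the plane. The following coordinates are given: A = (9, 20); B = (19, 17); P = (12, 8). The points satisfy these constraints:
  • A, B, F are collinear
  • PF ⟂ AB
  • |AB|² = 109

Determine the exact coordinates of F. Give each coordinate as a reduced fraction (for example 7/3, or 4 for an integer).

1. F_x = 1641/109  [[A, B, F are collinear ⇒ 3x+10y-227=0] ∩ [PF ⟂ AB ⇒ 10x-3y-96=0]]
2. F_y = 1982/109  [[A, B, F are collinear ⇒ 3x+10y-227=0] ∩ [PF ⟂ AB ⇒ 10x-3y-96=0]]
   so F = (1641/109, 1982/109)

F = (1641/109, 1982/109)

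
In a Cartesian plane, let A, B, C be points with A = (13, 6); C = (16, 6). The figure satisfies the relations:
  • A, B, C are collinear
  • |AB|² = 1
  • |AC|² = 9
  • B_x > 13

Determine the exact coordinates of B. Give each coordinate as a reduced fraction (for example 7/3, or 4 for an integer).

1. B_x = 14  [[A, B, C are collinear ⇒ -3y+18=0] ∩ [|B−(13, 6)|²=1]]
2. B_y = 6  [[A, B, C are collinear ⇒ -3y+18=0] ∩ [|B−(13, 6)|²=1]]
   so B = (14, 6)

B = (14, 6)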